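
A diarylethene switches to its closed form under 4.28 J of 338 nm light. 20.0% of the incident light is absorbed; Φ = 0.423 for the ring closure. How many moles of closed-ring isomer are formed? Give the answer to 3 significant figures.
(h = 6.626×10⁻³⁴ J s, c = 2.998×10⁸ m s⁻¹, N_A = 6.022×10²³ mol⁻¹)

Photon energy at 338 nm: hc/λ = (6.626×10⁻³⁴)(2.998×10⁸)/(338×10⁻⁹) = 5.877×10⁻¹⁹ J.
Photons incident: 4.28 / 5.877×10⁻¹⁹ = 7.283×10¹⁸, i.e. 7.283×10¹⁸/6.022×10²³ = 1.209×10⁻⁵ mol.
Photons absorbed: 0.200 × 1.209×10⁻⁵ = 2.418×10⁻⁶ mol.
Product: Φ × n_abs = 0.423 × 2.418×10⁻⁶ = 1.023×10⁻⁶ mol.

1.02×10⁻⁶ mol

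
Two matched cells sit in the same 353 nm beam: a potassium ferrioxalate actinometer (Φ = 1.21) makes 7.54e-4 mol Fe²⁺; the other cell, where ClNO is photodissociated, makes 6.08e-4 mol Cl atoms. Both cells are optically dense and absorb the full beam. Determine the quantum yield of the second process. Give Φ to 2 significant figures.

Φ = 0.98

Photons absorbed by the actinometer: 7.54e-4 / 1.21 = 6.231e-4 mol.
Φ(unknown) = 6.08e-4 / 6.231e-4 = 0.98.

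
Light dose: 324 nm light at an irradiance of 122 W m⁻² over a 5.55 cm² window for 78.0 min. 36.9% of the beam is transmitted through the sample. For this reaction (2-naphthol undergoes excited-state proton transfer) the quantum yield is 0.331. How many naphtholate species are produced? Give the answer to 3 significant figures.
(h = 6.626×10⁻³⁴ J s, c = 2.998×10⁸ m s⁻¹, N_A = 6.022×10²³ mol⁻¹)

Photon energy at 324 nm: hc/λ = (6.626×10⁻³⁴)(2.998×10⁸)/(324×10⁻⁹) = 6.131×10⁻¹⁹ J.
Energy delivered: (122 W m⁻²)(5.55×10⁻⁴ m²)(4680 s) = 316.9 J.
Photons incident: 316.9 / 6.131×10⁻¹⁹ = 5.169×10²⁰, i.e. 5.169×10²⁰/6.022×10²³ = 8.584×10⁻⁴ mol.
Fraction absorbed: 1 − 36.9/100 = 0.6310.
Photons absorbed: 0.6310 × 8.584×10⁻⁴ = 5.417×10⁻⁴ mol.
Product: Φ × n_abs = 0.331 × 5.417×10⁻⁴ = 1.793×10⁻⁴ mol.
As a count: 1.793×10⁻⁴ × 6.022×10²³ = 1.08×10²⁰.

1.08×10²⁰ species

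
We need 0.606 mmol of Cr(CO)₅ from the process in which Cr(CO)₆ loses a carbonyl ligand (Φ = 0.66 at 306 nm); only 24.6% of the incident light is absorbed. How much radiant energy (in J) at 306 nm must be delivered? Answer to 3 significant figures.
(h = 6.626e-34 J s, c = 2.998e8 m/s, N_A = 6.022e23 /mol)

1460 J

Product: 0.606 mmol = 6.06e-4 mol.
Photons that must be absorbed: 6.06e-4 / 0.66 = 9.182e-4 mol.
Incident photons needed: 9.182e-4 / 0.246 = 0.003733 mol.
Photon energy: hc/λ = 6.492e-19 J; per mole, 3.909e5 J mol⁻¹.
Energy required: 0.003733 × 3.909e5 = 1460 J.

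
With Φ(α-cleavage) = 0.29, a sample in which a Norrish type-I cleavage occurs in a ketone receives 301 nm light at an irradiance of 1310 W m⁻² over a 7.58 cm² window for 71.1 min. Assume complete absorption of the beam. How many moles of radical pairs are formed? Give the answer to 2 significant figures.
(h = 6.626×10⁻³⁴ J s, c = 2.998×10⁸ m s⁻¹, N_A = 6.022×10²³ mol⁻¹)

0.0031 mol

Photon energy at 301 nm: hc/λ = (6.626×10⁻³⁴)(2.998×10⁸)/(301×10⁻⁹) = 6.600×10⁻¹⁹ J.
Energy delivered: (1310 W m⁻²)(7.58×10⁻⁴ m²)(4266 s) = 4236 J.
Photons incident: 4236 / 6.600×10⁻¹⁹ = 6.418×10²¹, i.e. 6.418×10²¹/6.022×10²³ = 0.01066 mol.
Product: Φ × n_abs = 0.29 × 0.01066 = 0.003091 mol.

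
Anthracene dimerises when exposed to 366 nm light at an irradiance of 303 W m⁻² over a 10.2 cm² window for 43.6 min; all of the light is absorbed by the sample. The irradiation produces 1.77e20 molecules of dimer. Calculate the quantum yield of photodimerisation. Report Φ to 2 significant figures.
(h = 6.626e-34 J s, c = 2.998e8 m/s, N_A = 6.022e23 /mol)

Φ = 0.12

Product: 1.77e20 / 6.022e23 = 2.939e-4 mol.
Photon energy at 366 nm: hc/λ = (6.626e-34)(2.998e8)/(366e-9) = 5.428e-19 J.
Energy delivered: (303 W m⁻²)(10.2e-4 m²)(2616 s) = 808.5 J.
Photons incident: 808.5 / 5.428e-19 = 1.489e21, i.e. 1.489e21/6.022e23 = 0.002473 mol.
Φ = 2.939e-4 mol / 0.002473 mol photons = 0.12.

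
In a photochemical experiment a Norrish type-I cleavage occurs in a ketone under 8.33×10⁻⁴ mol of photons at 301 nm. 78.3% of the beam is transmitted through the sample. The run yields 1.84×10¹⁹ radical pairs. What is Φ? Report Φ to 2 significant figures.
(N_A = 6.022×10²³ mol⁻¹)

Product: 1.84×10¹⁹ / 6.022×10²³ = 3.055×10⁻⁵ mol.
Fraction absorbed: 1 − 78.3/100 = 0.2170.
Photons absorbed: 0.2170 × 8.33×10⁻⁴ = 1.808×10⁻⁴ mol.
Φ = 3.055×10⁻⁵ mol / 1.808×10⁻⁴ mol photons = 0.17.

Φ = 0.17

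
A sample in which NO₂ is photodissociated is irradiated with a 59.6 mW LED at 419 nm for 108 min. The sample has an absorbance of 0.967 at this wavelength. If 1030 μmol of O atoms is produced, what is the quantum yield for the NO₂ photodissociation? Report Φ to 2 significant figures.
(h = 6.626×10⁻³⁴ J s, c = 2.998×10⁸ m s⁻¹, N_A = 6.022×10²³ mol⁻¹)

Φ = 0.85

Product: 1030 μmol = 0.00103 mol.
Photon energy at 419 nm: hc/λ = (6.626×10⁻³⁴)(2.998×10⁸)/(419×10⁻⁹) = 4.741×10⁻¹⁹ J.
Energy delivered: (59.6 mW)(6480 s) = 386.2 J.
Photons incident: 386.2 / 4.741×10⁻¹⁹ = 8.146×10²⁰, i.e. 8.146×10²⁰/6.022×10²³ = 0.001353 mol.
Fraction absorbed: 1 − 10^(−0.967) = 0.8921.
Photons absorbed: 0.8921 × 0.001353 = 0.001207 mol.
Φ = 0.00103 mol / 0.001207 mol photons = 0.85.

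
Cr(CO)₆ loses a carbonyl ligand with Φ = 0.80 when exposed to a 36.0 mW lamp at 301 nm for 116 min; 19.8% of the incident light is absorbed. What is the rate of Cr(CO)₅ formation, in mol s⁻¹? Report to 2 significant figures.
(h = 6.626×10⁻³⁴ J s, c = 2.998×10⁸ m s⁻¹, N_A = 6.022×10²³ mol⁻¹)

1.4×10⁻⁸ mol s⁻¹

Photon energy at 301 nm: hc/λ = (6.626×10⁻³⁴)(2.998×10⁸)/(301×10⁻⁹) = 6.600×10⁻¹⁹ J.
Energy delivered: (36.0 mW)(6960 s) = 250.6 J.
Photons incident: 250.6 / 6.600×10⁻¹⁹ = 3.797×10²⁰, i.e. 3.797×10²⁰/6.022×10²³ = 6.305×10⁻⁴ mol.
Photons absorbed: 0.198 × 6.305×10⁻⁴ = 1.248×10⁻⁴ mol.
Product formed: 0.80 × 1.248×10⁻⁴ = 9.984×10⁻⁵ mol.
Rate: 9.984×10⁻⁵ / 6960 s = 1.4×10⁻⁸ mol s⁻¹.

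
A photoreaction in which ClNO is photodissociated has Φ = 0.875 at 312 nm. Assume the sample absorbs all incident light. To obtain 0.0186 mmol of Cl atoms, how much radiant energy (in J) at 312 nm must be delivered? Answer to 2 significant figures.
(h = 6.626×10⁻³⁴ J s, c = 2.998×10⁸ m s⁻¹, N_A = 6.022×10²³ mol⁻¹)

Product: 0.0186 mmol = 1.86×10⁻⁵ mol.
Photons that must be absorbed: 1.86×10⁻⁵ / 0.875 = 2.126×10⁻⁵ mol.
Photon energy: hc/λ = 6.367×10⁻¹⁹ J; per mole, 3.834×10⁵ J mol⁻¹.
Energy required: 2.126×10⁻⁵ × 3.834×10⁵ = 8.2 J.

8.2 J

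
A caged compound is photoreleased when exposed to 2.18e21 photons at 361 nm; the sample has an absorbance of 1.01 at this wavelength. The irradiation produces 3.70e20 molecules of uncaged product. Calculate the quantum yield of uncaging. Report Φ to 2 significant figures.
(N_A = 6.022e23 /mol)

Product: 3.70e20 / 6.022e23 = 6.144e-4 mol.
Moles of photons: 2.18e21 / 6.022e23 = 0.003620 mol.
Fraction absorbed: 1 − 10^(−1.01) = 0.9023.
Photons absorbed: 0.9023 × 0.003620 = 0.003266 mol.
Φ = 6.144e-4 mol / 0.003266 mol photons = 0.19.

Φ = 0.19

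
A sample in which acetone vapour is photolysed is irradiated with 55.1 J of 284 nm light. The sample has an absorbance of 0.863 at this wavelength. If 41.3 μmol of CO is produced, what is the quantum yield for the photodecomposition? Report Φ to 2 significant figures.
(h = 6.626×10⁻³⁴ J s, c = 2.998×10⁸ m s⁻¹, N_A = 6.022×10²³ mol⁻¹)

Product: 41.3 μmol = 4.13×10⁻⁵ mol.
Photon energy at 284 nm: hc/λ = (6.626×10⁻³⁴)(2.998×10⁸)/(284×10⁻⁹) = 6.995×10⁻¹⁹ J.
Photons incident: 55.1 / 6.995×10⁻¹⁹ = 7.877×10¹⁹, i.e. 7.877×10¹⁹/6.022×10²³ = 1.308×10⁻⁴ mol.
Fraction absorbed: 1 − 10^(−0.863) = 0.8629.
Photons absorbed: 0.8629 × 1.308×10⁻⁴ = 1.129×10⁻⁴ mol.
Φ = 4.13×10⁻⁵ mol / 1.129×10⁻⁴ mol photons = 0.37.

Φ = 0.37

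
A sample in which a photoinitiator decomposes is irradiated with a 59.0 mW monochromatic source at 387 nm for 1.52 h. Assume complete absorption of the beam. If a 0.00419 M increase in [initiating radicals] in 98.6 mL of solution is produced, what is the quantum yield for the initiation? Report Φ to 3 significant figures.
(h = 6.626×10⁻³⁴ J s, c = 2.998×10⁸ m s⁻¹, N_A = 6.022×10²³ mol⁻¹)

Φ = 0.396

Product: (0.00419 M)(0.0986 L) = 4.131×10⁻⁴ mol.
Photon energy at 387 nm: hc/λ = (6.626×10⁻³⁴)(2.998×10⁸)/(387×10⁻⁹) = 5.133×10⁻¹⁹ J.
Energy delivered: (59.0 mW)(5472 s) = 322.8 J.
Photons incident: 322.8 / 5.133×10⁻¹⁹ = 6.289×10²⁰, i.e. 6.289×10²⁰/6.022×10²³ = 0.001044 mol.
Φ = 4.131×10⁻⁴ mol / 0.001044 mol photons = 0.396.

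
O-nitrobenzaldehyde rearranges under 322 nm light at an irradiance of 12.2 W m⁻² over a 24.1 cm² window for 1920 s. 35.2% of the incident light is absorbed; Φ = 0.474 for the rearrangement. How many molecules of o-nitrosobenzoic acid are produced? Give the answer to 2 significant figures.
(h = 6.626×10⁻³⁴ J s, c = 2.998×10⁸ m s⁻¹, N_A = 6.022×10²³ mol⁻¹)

Photon energy at 322 nm: hc/λ = (6.626×10⁻³⁴)(2.998×10⁸)/(322×10⁻⁹) = 6.169×10⁻¹⁹ J.
Energy delivered: (12.2 W m⁻²)(24.1×10⁻⁴ m²)(1920 s) = 56.45 J.
Photons incident: 56.45 / 6.169×10⁻¹⁹ = 9.151×10¹⁹, i.e. 9.151×10¹⁹/6.022×10²³ = 1.520×10⁻⁴ mol.
Photons absorbed: 0.352 × 1.520×10⁻⁴ = 5.350×10⁻⁵ mol.
Product: Φ × n_abs = 0.474 × 5.350×10⁻⁵ = 2.536×10⁻⁵ mol.
As a count: 2.536×10⁻⁵ × 6.022×10²³ = 1.5×10¹⁹.

1.5×10¹⁹ molecules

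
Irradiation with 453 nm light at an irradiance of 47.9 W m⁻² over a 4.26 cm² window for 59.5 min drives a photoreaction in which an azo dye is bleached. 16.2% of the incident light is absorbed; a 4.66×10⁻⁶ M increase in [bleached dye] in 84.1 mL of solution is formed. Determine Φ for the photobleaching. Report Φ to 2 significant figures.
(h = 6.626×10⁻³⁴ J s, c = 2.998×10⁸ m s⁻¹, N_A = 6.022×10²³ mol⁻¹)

Product: (4.66×10⁻⁶ M)(0.0841 L) = 3.919×10⁻⁷ mol.
Photon energy at 453 nm: hc/λ = (6.626×10⁻³⁴)(2.998×10⁸)/(453×10⁻⁹) = 4.385×10⁻¹⁹ J.
Energy delivered: (47.9 W m⁻²)(4.26×10⁻⁴ m²)(3570 s) = 72.85 J.
Photons incident: 72.85 / 4.385×10⁻¹⁹ = 1.661×10²⁰, i.e. 1.661×10²⁰/6.022×10²³ = 2.758×10⁻⁴ mol.
Photons absorbed: 0.162 × 2.758×10⁻⁴ = 4.468×10⁻⁵ mol.
Φ = 3.919×10⁻⁷ mol / 4.468×10⁻⁵ mol photons = 0.0088.

Φ = 0.0088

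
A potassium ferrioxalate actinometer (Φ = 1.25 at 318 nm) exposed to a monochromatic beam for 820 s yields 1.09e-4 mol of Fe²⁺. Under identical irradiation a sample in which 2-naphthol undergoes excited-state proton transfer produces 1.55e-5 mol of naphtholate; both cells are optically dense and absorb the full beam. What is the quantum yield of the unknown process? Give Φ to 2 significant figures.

Photons absorbed by the actinometer: 1.09e-4 / 1.25 = 8.720e-5 mol.
Φ(unknown) = 1.55e-5 / 8.720e-5 = 0.18.

Φ = 0.18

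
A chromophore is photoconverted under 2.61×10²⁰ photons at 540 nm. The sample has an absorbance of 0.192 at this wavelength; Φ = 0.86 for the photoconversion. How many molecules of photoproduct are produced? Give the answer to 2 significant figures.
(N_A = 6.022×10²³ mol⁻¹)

8.0×10¹⁹ molecules

Moles of photons: 2.61×10²⁰ / 6.022×10²³ = 4.334×10⁻⁴ mol.
Fraction absorbed: 1 − 10^(−0.192) = 0.3573.
Photons absorbed: 0.3573 × 4.334×10⁻⁴ = 1.549×10⁻⁴ mol.
Product: Φ × n_abs = 0.86 × 1.549×10⁻⁴ = 1.332×10⁻⁴ mol.
As a count: 1.332×10⁻⁴ × 6.022×10²³ = 8.0×10¹⁹.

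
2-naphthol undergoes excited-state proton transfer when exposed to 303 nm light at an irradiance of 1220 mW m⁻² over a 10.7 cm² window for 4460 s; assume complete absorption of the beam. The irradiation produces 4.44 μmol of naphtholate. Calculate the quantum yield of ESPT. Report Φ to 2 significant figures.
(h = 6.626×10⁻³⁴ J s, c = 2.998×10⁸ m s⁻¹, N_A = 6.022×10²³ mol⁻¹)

Product: 4.44 μmol = 4.44×10⁻⁶ mol.
Photon energy at 303 nm: hc/λ = (6.626×10⁻³⁴)(2.998×10⁸)/(303×10⁻⁹) = 6.556×10⁻¹⁹ J.
Energy delivered: (1220 mW m⁻²)(10.7×10⁻⁴ m²)(4460 s) = 5.822 J.
Photons incident: 5.822 / 6.556×10⁻¹⁹ = 8.880×10¹⁸, i.e. 8.880×10¹⁸/6.022×10²³ = 1.475×10⁻⁵ mol.
Φ = 4.44×10⁻⁶ mol / 1.475×10⁻⁵ mol photons = 0.30.

Φ = 0.30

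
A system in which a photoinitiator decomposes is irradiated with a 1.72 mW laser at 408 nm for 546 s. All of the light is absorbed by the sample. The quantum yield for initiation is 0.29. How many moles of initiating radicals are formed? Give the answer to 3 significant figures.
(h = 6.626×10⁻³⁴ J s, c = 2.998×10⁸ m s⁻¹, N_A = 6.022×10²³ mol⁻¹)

9.29×10⁻⁷ mol

Photon energy at 408 nm: hc/λ = (6.626×10⁻³⁴)(2.998×10⁸)/(408×10⁻⁹) = 4.869×10⁻¹⁹ J.
Energy delivered: (1.72 mW)(546 s) = 0.9391 J.
Photons incident: 0.9391 / 4.869×10⁻¹⁹ = 1.929×10¹⁸, i.e. 1.929×10¹⁸/6.022×10²³ = 3.203×10⁻⁶ mol.
Product: Φ × n_abs = 0.29 × 3.203×10⁻⁶ = 9.289×10⁻⁷ mol.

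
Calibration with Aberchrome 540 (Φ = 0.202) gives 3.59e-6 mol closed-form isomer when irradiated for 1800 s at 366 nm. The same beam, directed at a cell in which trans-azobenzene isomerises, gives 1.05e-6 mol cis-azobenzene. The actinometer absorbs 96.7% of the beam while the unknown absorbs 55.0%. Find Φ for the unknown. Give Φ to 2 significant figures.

Φ = 0.10

Photons absorbed by the actinometer: 3.59e-6 / 0.202 = 1.777e-5 mol.
Incident flux: 1.777e-5 / 0.967 = 1.838e-5 einstein.
Absorbed by unknown: 0.550 × 1.838e-5 = 1.011e-5 mol.
Φ(unknown) = 1.05e-6 / 1.011e-5 = 0.10.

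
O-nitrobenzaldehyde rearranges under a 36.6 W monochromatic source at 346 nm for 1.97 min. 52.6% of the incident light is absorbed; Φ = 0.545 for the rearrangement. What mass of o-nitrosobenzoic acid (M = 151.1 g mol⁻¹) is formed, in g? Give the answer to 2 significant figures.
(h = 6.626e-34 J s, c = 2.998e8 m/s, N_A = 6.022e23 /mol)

Photon energy at 346 nm: hc/λ = (6.626e-34)(2.998e8)/(346e-9) = 5.741e-19 J.
Energy delivered: (36.6 W)(118.2 s) = 4326 J.
Photons incident: 4326 / 5.741e-19 = 7.535e21, i.e. 7.535e21/6.022e23 = 0.01251 mol.
Photons absorbed: 0.526 × 0.01251 = 0.006580 mol.
Product: Φ × n_abs = 0.545 × 0.006580 = 0.003586 mol.
Mass: 0.003586 × 151.1 = 0.5418 g = 0.54 g.

0.54 g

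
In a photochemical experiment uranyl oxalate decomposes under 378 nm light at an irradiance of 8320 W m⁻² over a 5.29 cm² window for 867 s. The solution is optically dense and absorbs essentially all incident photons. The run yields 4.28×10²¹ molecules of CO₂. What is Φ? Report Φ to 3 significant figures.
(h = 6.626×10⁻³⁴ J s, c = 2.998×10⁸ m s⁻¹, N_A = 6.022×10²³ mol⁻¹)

Φ = 0.589

Product: 4.28×10²¹ / 6.022×10²³ = 0.007107 mol.
Photon energy at 378 nm: hc/λ = (6.626×10⁻³⁴)(2.998×10⁸)/(378×10⁻⁹) = 5.255×10⁻¹⁹ J.
Energy delivered: (8320 W m⁻²)(5.29×10⁻⁴ m²)(867 s) = 3816 J.
Photons incident: 3816 / 5.255×10⁻¹⁹ = 7.262×10²¹, i.e. 7.262×10²¹/6.022×10²³ = 0.01206 mol.
Φ = 0.007107 mol / 0.01206 mol photons = 0.589.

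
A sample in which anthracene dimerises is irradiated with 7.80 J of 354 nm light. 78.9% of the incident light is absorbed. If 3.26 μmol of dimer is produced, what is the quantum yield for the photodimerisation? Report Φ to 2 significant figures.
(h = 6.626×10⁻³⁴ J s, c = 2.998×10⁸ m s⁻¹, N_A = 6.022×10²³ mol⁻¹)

Φ = 0.18

Product: 3.26 μmol = 3.26×10⁻⁶ mol.
Photon energy at 354 nm: hc/λ = (6.626×10⁻³⁴)(2.998×10⁸)/(354×10⁻⁹) = 5.612×10⁻¹⁹ J.
Photons incident: 7.80 / 5.612×10⁻¹⁹ = 1.390×10¹⁹, i.e. 1.390×10¹⁹/6.022×10²³ = 2.308×10⁻⁵ mol.
Photons absorbed: 0.789 × 2.308×10⁻⁵ = 1.821×10⁻⁵ mol.
Φ = 3.26×10⁻⁶ mol / 1.821×10⁻⁵ mol photons = 0.18.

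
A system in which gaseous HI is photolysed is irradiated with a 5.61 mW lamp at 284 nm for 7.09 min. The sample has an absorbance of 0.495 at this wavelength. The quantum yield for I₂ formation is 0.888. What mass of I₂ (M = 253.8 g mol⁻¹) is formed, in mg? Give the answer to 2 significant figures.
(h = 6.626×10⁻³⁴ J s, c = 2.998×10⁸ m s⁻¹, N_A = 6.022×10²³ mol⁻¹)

0.87 mg

Photon energy at 284 nm: hc/λ = (6.626×10⁻³⁴)(2.998×10⁸)/(284×10⁻⁹) = 6.995×10⁻¹⁹ J.
Energy delivered: (5.61 mW)(425.4 s) = 2.386 J.
Photons incident: 2.386 / 6.995×10⁻¹⁹ = 3.411×10¹⁸, i.e. 3.411×10¹⁸/6.022×10²³ = 5.664×10⁻⁶ mol.
Fraction absorbed: 1 − 10^(−0.495) = 0.6801.
Photons absorbed: 0.6801 × 5.664×10⁻⁶ = 3.852×10⁻⁶ mol.
Product: Φ × n_abs = 0.888 × 3.852×10⁻⁶ = 3.421×10⁻⁶ mol.
Mass: 3.421×10⁻⁶ × 253.8 = 8.682×10⁻⁴ g = 0.87 mg.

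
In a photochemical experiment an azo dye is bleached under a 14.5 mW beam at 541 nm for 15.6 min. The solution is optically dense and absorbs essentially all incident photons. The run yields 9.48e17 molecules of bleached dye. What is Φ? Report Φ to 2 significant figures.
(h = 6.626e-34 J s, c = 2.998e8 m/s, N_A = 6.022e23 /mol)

Φ = 0.026

Product: 9.48e17 / 6.022e23 = 1.574e-6 mol.
Photon energy at 541 nm: hc/λ = (6.626e-34)(2.998e8)/(541e-9) = 3.672e-19 J.
Energy delivered: (14.5 mW)(936 s) = 13.57 J.
Photons incident: 13.57 / 3.672e-19 = 3.696e19, i.e. 3.696e19/6.022e23 = 6.137e-5 mol.
Φ = 1.574e-6 mol / 6.137e-5 mol photons = 0.026.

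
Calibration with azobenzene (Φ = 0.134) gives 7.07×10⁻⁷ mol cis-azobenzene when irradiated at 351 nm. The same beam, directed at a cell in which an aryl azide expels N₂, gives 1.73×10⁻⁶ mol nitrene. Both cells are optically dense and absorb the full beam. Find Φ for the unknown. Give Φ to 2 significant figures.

Photons absorbed by the actinometer: 7.07×10⁻⁷ / 0.134 = 5.276×10⁻⁶ mol.
Φ(unknown) = 1.73×10⁻⁶ / 5.276×10⁻⁶ = 0.33.

Φ = 0.33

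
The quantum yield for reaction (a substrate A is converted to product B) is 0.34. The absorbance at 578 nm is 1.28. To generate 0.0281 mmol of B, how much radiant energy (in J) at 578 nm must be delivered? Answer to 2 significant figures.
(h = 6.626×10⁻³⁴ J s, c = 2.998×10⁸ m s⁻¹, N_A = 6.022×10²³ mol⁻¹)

Product: 0.0281 mmol = 2.81×10⁻⁵ mol.
Photons that must be absorbed: 2.81×10⁻⁵ / 0.34 = 8.265×10⁻⁵ mol.
Fraction absorbed: 1 − 10^(−1.28) = 0.9475.
Incident photons needed: 8.265×10⁻⁵ / 0.9475 = 8.723×10⁻⁵ mol.
Photon energy: hc/λ = 3.437×10⁻¹⁹ J; per mole, 2.070×10⁵ J mol⁻¹.
Energy required: 8.723×10⁻⁵ × 2.070×10⁵ = 18 J.

18 J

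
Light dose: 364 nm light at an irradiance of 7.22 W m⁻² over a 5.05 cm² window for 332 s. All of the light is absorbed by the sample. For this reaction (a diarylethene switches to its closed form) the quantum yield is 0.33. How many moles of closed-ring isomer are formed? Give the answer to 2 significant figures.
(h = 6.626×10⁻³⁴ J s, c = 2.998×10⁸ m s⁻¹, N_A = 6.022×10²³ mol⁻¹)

Photon energy at 364 nm: hc/λ = (6.626×10⁻³⁴)(2.998×10⁸)/(364×10⁻⁹) = 5.457×10⁻¹⁹ J.
Energy delivered: (7.22 W m⁻²)(5.05×10⁻⁴ m²)(332 s) = 1.211 J.
Photons incident: 1.211 / 5.457×10⁻¹⁹ = 2.219×10¹⁸, i.e. 2.219×10¹⁸/6.022×10²³ = 3.685×10⁻⁶ mol.
Product: Φ × n_abs = 0.33 × 3.685×10⁻⁶ = 1.216×10⁻⁶ mol.

1.2×10⁻⁶ mol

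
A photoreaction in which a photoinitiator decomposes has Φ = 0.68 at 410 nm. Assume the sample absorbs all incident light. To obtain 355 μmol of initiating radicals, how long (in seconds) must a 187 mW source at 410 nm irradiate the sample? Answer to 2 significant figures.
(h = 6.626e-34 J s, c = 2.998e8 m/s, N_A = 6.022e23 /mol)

t ≈ 810 s

Product: 355 μmol = 3.55e-4 mol.
Photons that must be absorbed: 3.55e-4 / 0.68 = 5.221e-4 mol.
Photon energy: hc/λ = 4.845e-19 J; per mole, 2.918e5 J mol⁻¹.
Energy required: 5.221e-4 × 2.918e5 = 152.3 J.
Time: 152.3 J / 0.187 W = 810 s.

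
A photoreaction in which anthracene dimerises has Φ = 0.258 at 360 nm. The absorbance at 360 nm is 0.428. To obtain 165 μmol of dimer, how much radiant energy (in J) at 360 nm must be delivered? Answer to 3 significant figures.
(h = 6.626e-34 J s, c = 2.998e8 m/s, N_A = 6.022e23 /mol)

Product: 165 μmol = 1.65e-4 mol.
Photons that must be absorbed: 1.65e-4 / 0.258 = 6.395e-4 mol.
Fraction absorbed: 1 − 10^(−0.428) = 0.6267.
Incident photons needed: 6.395e-4 / 0.6267 = 0.001020 mol.
Photon energy: hc/λ = 5.518e-19 J; per mole, 3.323e5 J mol⁻¹.
Energy required: 0.001020 × 3.323e5 = 339 J.

339 J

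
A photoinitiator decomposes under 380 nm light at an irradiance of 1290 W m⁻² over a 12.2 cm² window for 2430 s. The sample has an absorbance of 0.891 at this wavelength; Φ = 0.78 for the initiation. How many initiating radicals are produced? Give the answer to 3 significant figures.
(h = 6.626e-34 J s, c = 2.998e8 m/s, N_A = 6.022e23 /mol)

4.97e21 initiating radicals

Photon energy at 380 nm: hc/λ = (6.626e-34)(2.998e8)/(380e-9) = 5.228e-19 J.
Energy delivered: (1290 W m⁻²)(12.2e-4 m²)(2430 s) = 3824 J.
Photons incident: 3824 / 5.228e-19 = 7.314e21, i.e. 7.314e21/6.022e23 = 0.01215 mol.
Fraction absorbed: 1 − 10^(−0.891) = 0.8715.
Photons absorbed: 0.8715 × 0.01215 = 0.01059 mol.
Product: Φ × n_abs = 0.78 × 0.01059 = 0.008260 mol.
As a count: 0.008260 × 6.022e23 = 4.97e21.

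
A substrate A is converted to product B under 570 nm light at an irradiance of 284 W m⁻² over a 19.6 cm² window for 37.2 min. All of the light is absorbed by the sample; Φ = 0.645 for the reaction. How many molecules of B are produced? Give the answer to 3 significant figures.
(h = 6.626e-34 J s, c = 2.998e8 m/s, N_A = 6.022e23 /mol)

2.30e21 molecules

Photon energy at 570 nm: hc/λ = (6.626e-34)(2.998e8)/(570e-9) = 3.485e-19 J.
Energy delivered: (284 W m⁻²)(19.6e-4 m²)(2232 s) = 1242 J.
Photons incident: 1242 / 3.485e-19 = 3.564e21, i.e. 3.564e21/6.022e23 = 0.005918 mol.
Product: Φ × n_abs = 0.645 × 0.005918 = 0.003817 mol.
As a count: 0.003817 × 6.022e23 = 2.30e21.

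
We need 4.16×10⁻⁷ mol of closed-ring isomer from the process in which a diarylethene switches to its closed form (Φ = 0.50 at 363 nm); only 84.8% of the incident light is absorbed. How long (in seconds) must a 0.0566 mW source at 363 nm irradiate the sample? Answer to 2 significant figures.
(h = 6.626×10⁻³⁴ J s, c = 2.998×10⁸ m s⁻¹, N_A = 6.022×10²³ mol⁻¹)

t ≈ 5700 s

Photons that must be absorbed: 4.16×10⁻⁷ / 0.50 = 8.320×10⁻⁷ mol.
Incident photons needed: 8.320×10⁻⁷ / 0.848 = 9.811×10⁻⁷ mol.
Photon energy: hc/λ = 5.472×10⁻¹⁹ J; per mole, 3.295×10⁵ J mol⁻¹.
Energy required: 9.811×10⁻⁷ × 3.295×10⁵ = 0.3233 J.
Time: 0.3233 J / 5.66e-05 W = 5700 s.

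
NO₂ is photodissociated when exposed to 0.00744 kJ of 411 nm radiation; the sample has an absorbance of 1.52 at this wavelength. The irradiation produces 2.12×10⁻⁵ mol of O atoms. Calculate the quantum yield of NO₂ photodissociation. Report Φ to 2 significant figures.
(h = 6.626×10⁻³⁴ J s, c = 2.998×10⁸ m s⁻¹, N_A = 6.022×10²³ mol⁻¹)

Photon energy at 411 nm: hc/λ = (6.626×10⁻³⁴)(2.998×10⁸)/(411×10⁻⁹) = 4.833×10⁻¹⁹ J.
Incident energy: 0.00744 kJ = 7.44 J.
Photons incident: 7.44 / 4.833×10⁻¹⁹ = 1.539×10¹⁹, i.e. 1.539×10¹⁹/6.022×10²³ = 2.556×10⁻⁵ mol.
Fraction absorbed: 1 − 10^(−1.52) = 0.9698.
Photons absorbed: 0.9698 × 2.556×10⁻⁵ = 2.479×10⁻⁵ mol.
Φ = 2.12×10⁻⁵ mol / 2.479×10⁻⁵ mol photons = 0.86.

Φ = 0.86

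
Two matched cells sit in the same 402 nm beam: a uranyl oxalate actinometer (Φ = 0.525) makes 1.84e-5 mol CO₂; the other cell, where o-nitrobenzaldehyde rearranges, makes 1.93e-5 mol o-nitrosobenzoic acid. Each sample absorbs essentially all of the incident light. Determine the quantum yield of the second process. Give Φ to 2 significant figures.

Photons absorbed by the actinometer: 1.84e-5 / 0.525 = 3.505e-5 mol.
Φ(unknown) = 1.93e-5 / 3.505e-5 = 0.55.

Φ = 0.55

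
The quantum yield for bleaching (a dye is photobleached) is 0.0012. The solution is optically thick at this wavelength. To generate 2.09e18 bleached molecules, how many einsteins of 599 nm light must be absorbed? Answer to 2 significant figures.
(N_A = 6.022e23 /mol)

Product: 2.09e18 / 6.022e23 = 3.471e-6 mol.
Photons that must be absorbed: 3.471e-6 / 0.0012 = 0.002893 mol.

0.0029 einstein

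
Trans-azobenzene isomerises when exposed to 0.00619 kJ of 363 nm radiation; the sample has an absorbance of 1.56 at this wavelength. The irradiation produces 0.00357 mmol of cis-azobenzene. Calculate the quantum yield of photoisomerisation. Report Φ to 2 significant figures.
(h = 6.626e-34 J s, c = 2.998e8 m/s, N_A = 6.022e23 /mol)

Φ = 0.20

Product: 0.00357 mmol = 3.57e-6 mol.
Photon energy at 363 nm: hc/λ = (6.626e-34)(2.998e8)/(363e-9) = 5.472e-19 J.
Incident energy: 0.00619 kJ = 6.19 J.
Photons incident: 6.19 / 5.472e-19 = 1.131e19, i.e. 1.131e19/6.022e23 = 1.878e-5 mol.
Fraction absorbed: 1 − 10^(−1.56) = 0.9725.
Photons absorbed: 0.9725 × 1.878e-5 = 1.826e-5 mol.
Φ = 3.57e-6 mol / 1.826e-5 mol photons = 0.20.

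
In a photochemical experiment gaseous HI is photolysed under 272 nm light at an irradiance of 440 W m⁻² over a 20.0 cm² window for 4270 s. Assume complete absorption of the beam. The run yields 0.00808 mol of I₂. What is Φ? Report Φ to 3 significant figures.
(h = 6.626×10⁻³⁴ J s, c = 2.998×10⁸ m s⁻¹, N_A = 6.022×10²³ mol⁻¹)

Photon energy at 272 nm: hc/λ = (6.626×10⁻³⁴)(2.998×10⁸)/(272×10⁻⁹) = 7.303×10⁻¹⁹ J.
Energy delivered: (440 W m⁻²)(20.0×10⁻⁴ m²)(4270 s) = 3758 J.
Photons incident: 3758 / 7.303×10⁻¹⁹ = 5.146×10²¹, i.e. 5.146×10²¹/6.022×10²³ = 0.008545 mol.
Φ = 0.00808 mol / 0.008545 mol photons = 0.946.

Φ = 0.946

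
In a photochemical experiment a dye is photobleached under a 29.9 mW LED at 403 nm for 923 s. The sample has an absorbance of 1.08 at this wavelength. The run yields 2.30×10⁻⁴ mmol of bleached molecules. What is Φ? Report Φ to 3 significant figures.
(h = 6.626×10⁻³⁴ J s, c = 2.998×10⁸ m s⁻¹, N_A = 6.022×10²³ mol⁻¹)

Product: 2.30×10⁻⁴ mmol = 2.30×10⁻⁷ mol.
Photon energy at 403 nm: hc/λ = (6.626×10⁻³⁴)(2.998×10⁸)/(403×10⁻⁹) = 4.929×10⁻¹⁹ J.
Energy delivered: (29.9 mW)(923 s) = 27.60 J.
Photons incident: 27.60 / 4.929×10⁻¹⁹ = 5.600×10¹⁹, i.e. 5.600×10¹⁹/6.022×10²³ = 9.299×10⁻⁵ mol.
Fraction absorbed: 1 − 10^(−1.08) = 0.9168.
Photons absorbed: 0.9168 × 9.299×10⁻⁵ = 8.525×10⁻⁵ mol.
Φ = 2.30×10⁻⁷ mol / 8.525×10⁻⁵ mol photons = 0.00270.

Φ = 0.00270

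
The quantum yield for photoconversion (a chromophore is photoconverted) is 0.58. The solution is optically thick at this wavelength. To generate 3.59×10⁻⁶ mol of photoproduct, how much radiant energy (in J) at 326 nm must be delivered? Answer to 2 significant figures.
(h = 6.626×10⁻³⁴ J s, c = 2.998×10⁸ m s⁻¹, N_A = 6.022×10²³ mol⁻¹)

2.3 J

Photons that must be absorbed: 3.59×10⁻⁶ / 0.58 = 6.190×10⁻⁶ mol.
Photon energy: hc/λ = 6.093×10⁻¹⁹ J; per mole, 3.669×10⁵ J mol⁻¹.
Energy required: 6.190×10⁻⁶ × 3.669×10⁵ = 2.3 J.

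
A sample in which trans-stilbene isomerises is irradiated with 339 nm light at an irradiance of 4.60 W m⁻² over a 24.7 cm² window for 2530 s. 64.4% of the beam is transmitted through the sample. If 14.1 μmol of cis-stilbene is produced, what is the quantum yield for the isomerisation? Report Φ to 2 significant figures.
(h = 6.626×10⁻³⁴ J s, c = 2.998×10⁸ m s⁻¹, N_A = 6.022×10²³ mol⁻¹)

Φ = 0.49

Product: 14.1 μmol = 1.41×10⁻⁵ mol.
Photon energy at 339 nm: hc/λ = (6.626×10⁻³⁴)(2.998×10⁸)/(339×10⁻⁹) = 5.860×10⁻¹⁹ J.
Energy delivered: (4.60 W m⁻²)(24.7×10⁻⁴ m²)(2530 s) = 28.75 J.
Photons incident: 28.75 / 5.860×10⁻¹⁹ = 4.906×10¹⁹, i.e. 4.906×10¹⁹/6.022×10²³ = 8.147×10⁻⁵ mol.
Fraction absorbed: 1 − 64.4/100 = 0.3560.
Photons absorbed: 0.3560 × 8.147×10⁻⁵ = 2.900×10⁻⁵ mol.
Φ = 1.41×10⁻⁵ mol / 2.900×10⁻⁵ mol photons = 0.49.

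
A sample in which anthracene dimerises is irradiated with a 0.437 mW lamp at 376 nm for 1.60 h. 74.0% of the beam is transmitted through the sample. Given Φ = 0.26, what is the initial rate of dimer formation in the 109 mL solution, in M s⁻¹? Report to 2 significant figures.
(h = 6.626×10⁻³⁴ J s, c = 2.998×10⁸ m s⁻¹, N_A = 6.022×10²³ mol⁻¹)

8.5×10⁻¹⁰ M s⁻¹

Photon energy at 376 nm: hc/λ = (6.626×10⁻³⁴)(2.998×10⁸)/(376×10⁻⁹) = 5.283×10⁻¹⁹ J.
Energy delivered: (0.437 mW)(5760 s) = 2.517 J.
Photons incident: 2.517 / 5.283×10⁻¹⁹ = 4.764×10¹⁸, i.e. 4.764×10¹⁸/6.022×10²³ = 7.911×10⁻⁶ mol.
Fraction absorbed: 1 − 74.0/100 = 0.2600.
Photons absorbed: 0.2600 × 7.911×10⁻⁶ = 2.057×10⁻⁶ mol.
Product formed: 0.26 × 2.057×10⁻⁶ = 5.348×10⁻⁷ mol.
Rate: 5.348×10⁻⁷ mol / (5760 s × 0.109 L) = 8.5×10⁻¹⁰ M s⁻¹.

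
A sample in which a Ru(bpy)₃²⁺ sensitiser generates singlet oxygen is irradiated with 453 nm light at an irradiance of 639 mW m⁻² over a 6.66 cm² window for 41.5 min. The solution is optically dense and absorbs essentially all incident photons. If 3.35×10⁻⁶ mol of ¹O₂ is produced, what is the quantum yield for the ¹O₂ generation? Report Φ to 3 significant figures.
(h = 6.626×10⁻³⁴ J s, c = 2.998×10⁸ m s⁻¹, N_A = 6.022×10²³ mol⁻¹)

Photon energy at 453 nm: hc/λ = (6.626×10⁻³⁴)(2.998×10⁸)/(453×10⁻⁹) = 4.385×10⁻¹⁹ J.
Energy delivered: (639 mW m⁻²)(6.66×10⁻⁴ m²)(2490 s) = 1.060 J.
Photons incident: 1.060 / 4.385×10⁻¹⁹ = 2.417×10¹⁸, i.e. 2.417×10¹⁸/6.022×10²³ = 4.014×10⁻⁶ mol.
Φ = 3.35×10⁻⁶ mol / 4.014×10⁻⁶ mol photons = 0.835.

Φ = 0.835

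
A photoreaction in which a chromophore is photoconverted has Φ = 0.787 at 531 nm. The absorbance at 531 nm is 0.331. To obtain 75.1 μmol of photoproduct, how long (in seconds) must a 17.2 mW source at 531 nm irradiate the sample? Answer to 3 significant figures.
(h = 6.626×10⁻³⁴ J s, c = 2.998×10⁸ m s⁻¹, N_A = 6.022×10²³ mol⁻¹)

t ≈ 2340 s

Product: 75.1 μmol = 7.51×10⁻⁵ mol.
Photons that must be absorbed: 7.51×10⁻⁵ / 0.787 = 9.543×10⁻⁵ mol.
Fraction absorbed: 1 − 10^(−0.331) = 0.5333.
Incident photons needed: 9.543×10⁻⁵ / 0.5333 = 1.789×10⁻⁴ mol.
Photon energy: hc/λ = 3.741×10⁻¹⁹ J; per mole, 2.253×10⁵ J mol⁻¹.
Energy required: 1.789×10⁻⁴ × 2.253×10⁵ = 40.31 J.
Time: 40.31 J / 0.0172 W = 2340 s.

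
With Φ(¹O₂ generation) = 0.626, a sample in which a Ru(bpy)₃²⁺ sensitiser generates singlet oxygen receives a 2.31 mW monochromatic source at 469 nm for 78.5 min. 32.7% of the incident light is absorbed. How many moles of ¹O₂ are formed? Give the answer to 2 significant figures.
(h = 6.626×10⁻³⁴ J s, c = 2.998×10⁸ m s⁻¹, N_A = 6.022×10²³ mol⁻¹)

8.7×10⁻⁶ mol

Photon energy at 469 nm: hc/λ = (6.626×10⁻³⁴)(2.998×10⁸)/(469×10⁻⁹) = 4.236×10⁻¹⁹ J.
Energy delivered: (2.31 mW)(4710 s) = 10.88 J.
Photons incident: 10.88 / 4.236×10⁻¹⁹ = 2.568×10¹⁹, i.e. 2.568×10¹⁹/6.022×10²³ = 4.264×10⁻⁵ mol.
Photons absorbed: 0.327 × 4.264×10⁻⁵ = 1.394×10⁻⁵ mol.
Product: Φ × n_abs = 0.626 × 1.394×10⁻⁵ = 8.726×10⁻⁶ mol.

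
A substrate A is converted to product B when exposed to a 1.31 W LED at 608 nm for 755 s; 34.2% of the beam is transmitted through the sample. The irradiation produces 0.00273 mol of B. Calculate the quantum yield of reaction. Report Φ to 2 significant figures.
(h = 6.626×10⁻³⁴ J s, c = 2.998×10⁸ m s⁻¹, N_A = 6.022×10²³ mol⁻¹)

Photon energy at 608 nm: hc/λ = (6.626×10⁻³⁴)(2.998×10⁸)/(608×10⁻⁹) = 3.267×10⁻¹⁹ J.
Energy delivered: (1.31 W)(755 s) = 989.1 J.
Photons incident: 989.1 / 3.267×10⁻¹⁹ = 3.028×10²¹, i.e. 3.028×10²¹/6.022×10²³ = 0.005028 mol.
Fraction absorbed: 1 − 34.2/100 = 0.6580.
Photons absorbed: 0.6580 × 0.005028 = 0.003308 mol.
Φ = 0.00273 mol / 0.003308 mol photons = 0.83.

Φ = 0.83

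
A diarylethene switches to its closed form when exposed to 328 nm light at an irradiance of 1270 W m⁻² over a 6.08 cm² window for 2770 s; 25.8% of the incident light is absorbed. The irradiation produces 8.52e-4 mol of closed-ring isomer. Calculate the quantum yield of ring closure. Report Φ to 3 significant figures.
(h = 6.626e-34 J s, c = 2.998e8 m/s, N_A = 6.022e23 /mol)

Φ = 0.563

Photon energy at 328 nm: hc/λ = (6.626e-34)(2.998e8)/(328e-9) = 6.056e-19 J.
Energy delivered: (1270 W m⁻²)(6.08e-4 m²)(2770 s) = 2139 J.
Photons incident: 2139 / 6.056e-19 = 3.532e21, i.e. 3.532e21/6.022e23 = 0.005865 mol.
Photons absorbed: 0.258 × 0.005865 = 0.001513 mol.
Φ = 8.52e-4 mol / 0.001513 mol photons = 0.563.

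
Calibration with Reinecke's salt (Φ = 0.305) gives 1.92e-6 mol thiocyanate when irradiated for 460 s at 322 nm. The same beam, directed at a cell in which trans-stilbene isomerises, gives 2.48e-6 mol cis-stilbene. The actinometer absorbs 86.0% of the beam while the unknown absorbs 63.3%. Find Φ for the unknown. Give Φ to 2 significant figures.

Photons absorbed by the actinometer: 1.92e-6 / 0.305 = 6.295e-6 mol.
Incident flux: 6.295e-6 / 0.860 = 7.320e-6 einstein.
Absorbed by unknown: 0.633 × 7.320e-6 = 4.634e-6 mol.
Φ(unknown) = 2.48e-6 / 4.634e-6 = 0.54.

Φ = 0.54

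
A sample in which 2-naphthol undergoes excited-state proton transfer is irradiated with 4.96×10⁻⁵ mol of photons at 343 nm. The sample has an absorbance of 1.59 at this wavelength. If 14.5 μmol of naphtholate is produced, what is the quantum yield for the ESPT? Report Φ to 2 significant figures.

Product: 14.5 μmol = 1.45×10⁻⁵ mol.
Fraction absorbed: 1 − 10^(−1.59) = 0.9743.
Photons absorbed: 0.9743 × 4.96×10⁻⁵ = 4.833×10⁻⁵ mol.
Φ = 1.45×10⁻⁵ mol / 4.833×10⁻⁵ mol photons = 0.30.

Φ = 0.30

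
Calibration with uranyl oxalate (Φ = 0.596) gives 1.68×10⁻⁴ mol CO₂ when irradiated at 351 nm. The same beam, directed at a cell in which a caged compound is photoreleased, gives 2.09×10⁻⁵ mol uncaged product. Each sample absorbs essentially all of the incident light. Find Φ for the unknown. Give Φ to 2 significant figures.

Φ = 0.074

Photons absorbed by the actinometer: 1.68×10⁻⁴ / 0.596 = 2.819×10⁻⁴ mol.
Φ(unknown) = 2.09×10⁻⁵ / 2.819×10⁻⁴ = 0.074.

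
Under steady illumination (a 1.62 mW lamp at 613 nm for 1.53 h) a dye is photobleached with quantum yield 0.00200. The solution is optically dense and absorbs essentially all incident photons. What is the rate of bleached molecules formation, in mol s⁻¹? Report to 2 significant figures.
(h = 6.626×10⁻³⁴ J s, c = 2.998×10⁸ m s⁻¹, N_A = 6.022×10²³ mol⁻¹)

Photon energy at 613 nm: hc/λ = (6.626×10⁻³⁴)(2.998×10⁸)/(613×10⁻⁹) = 3.241×10⁻¹⁹ J.
Energy delivered: (1.62 mW)(5508 s) = 8.923 J.
Photons incident: 8.923 / 3.241×10⁻¹⁹ = 2.753×10¹⁹, i.e. 2.753×10¹⁹/6.022×10²³ = 4.572×10⁻⁵ mol.
Product formed: 0.00200 × 4.572×10⁻⁵ = 9.144×10⁻⁸ mol.
Rate: 9.144×10⁻⁸ / 5508 s = 1.7×10⁻¹¹ mol s⁻¹.

1.7×10⁻¹¹ mol s⁻¹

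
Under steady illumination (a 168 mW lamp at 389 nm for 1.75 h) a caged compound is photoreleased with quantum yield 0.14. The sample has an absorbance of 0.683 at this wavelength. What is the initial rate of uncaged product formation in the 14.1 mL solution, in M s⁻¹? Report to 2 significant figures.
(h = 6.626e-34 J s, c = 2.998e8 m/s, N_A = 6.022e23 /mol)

Photon energy at 389 nm: hc/λ = (6.626e-34)(2.998e8)/(389e-9) = 5.107e-19 J.
Energy delivered: (168 mW)(6300 s) = 1058 J.
Photons incident: 1058 / 5.107e-19 = 2.072e21, i.e. 2.072e21/6.022e23 = 0.003441 mol.
Fraction absorbed: 1 − 10^(−0.683) = 0.7925.
Photons absorbed: 0.7925 × 0.003441 = 0.002727 mol.
Product formed: 0.14 × 0.002727 = 3.818e-4 mol.
Rate: 3.818e-4 mol / (6300 s × 0.0141 L) = 4.3e-6 M s⁻¹.

4.3e-6 M s⁻¹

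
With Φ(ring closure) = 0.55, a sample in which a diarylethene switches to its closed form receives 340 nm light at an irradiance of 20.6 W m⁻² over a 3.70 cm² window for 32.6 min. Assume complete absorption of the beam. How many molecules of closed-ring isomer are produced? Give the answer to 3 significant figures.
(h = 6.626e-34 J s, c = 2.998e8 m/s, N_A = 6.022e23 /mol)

Photon energy at 340 nm: hc/λ = (6.626e-34)(2.998e8)/(340e-9) = 5.843e-19 J.
Energy delivered: (20.6 W m⁻²)(3.70e-4 m²)(1956 s) = 14.91 J.
Photons incident: 14.91 / 5.843e-19 = 2.552e19, i.e. 2.552e19/6.022e23 = 4.238e-5 mol.
Product: Φ × n_abs = 0.55 × 4.238e-5 = 2.331e-5 mol.
As a count: 2.331e-5 × 6.022e23 = 1.40e19.

1.40e19 molecules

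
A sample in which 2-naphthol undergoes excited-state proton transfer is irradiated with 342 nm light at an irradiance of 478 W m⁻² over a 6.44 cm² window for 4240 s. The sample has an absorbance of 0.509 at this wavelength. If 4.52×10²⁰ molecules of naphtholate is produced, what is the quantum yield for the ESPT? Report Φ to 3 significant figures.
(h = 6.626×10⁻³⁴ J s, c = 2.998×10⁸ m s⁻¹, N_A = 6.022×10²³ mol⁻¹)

Product: 4.52×10²⁰ / 6.022×10²³ = 7.506×10⁻⁴ mol.
Photon energy at 342 nm: hc/λ = (6.626×10⁻³⁴)(2.998×10⁸)/(342×10⁻⁹) = 5.808×10⁻¹⁹ J.
Energy delivered: (478 W m⁻²)(6.44×10⁻⁴ m²)(4240 s) = 1305 J.
Photons incident: 1305 / 5.808×10⁻¹⁹ = 2.247×10²¹, i.e. 2.247×10²¹/6.022×10²³ = 0.003731 mol.
Fraction absorbed: 1 − 10^(−0.509) = 0.6903.
Photons absorbed: 0.6903 × 0.003731 = 0.002576 mol.
Φ = 7.506×10⁻⁴ mol / 0.002576 mol photons = 0.291.

Φ = 0.291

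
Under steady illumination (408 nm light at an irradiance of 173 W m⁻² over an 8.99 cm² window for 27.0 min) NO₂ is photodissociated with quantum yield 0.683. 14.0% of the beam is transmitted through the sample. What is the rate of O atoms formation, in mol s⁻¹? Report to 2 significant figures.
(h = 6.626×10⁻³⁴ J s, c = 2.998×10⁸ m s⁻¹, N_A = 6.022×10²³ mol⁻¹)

3.1×10⁻⁷ mol s⁻¹

Photon energy at 408 nm: hc/λ = (6.626×10⁻³⁴)(2.998×10⁸)/(408×10⁻⁹) = 4.869×10⁻¹⁹ J.
Energy delivered: (173 W m⁻²)(8.99×10⁻⁴ m²)(1620 s) = 252.0 J.
Photons incident: 252.0 / 4.869×10⁻¹⁹ = 5.176×10²⁰, i.e. 5.176×10²⁰/6.022×10²³ = 8.595×10⁻⁴ mol.
Fraction absorbed: 1 − 14.0/100 = 0.8600.
Photons absorbed: 0.8600 × 8.595×10⁻⁴ = 7.392×10⁻⁴ mol.
Product formed: 0.683 × 7.392×10⁻⁴ = 5.049×10⁻⁴ mol.
Rate: 5.049×10⁻⁴ / 1620 s = 3.1×10⁻⁷ mol s⁻¹.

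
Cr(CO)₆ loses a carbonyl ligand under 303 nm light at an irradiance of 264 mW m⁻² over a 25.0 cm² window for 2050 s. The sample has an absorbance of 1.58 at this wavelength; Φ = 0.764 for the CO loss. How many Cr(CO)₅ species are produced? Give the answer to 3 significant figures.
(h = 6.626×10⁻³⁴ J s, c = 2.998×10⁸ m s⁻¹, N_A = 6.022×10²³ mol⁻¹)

1.54×10¹⁸ species

Photon energy at 303 nm: hc/λ = (6.626×10⁻³⁴)(2.998×10⁸)/(303×10⁻⁹) = 6.556×10⁻¹⁹ J.
Energy delivered: (264 mW m⁻²)(25.0×10⁻⁴ m²)(2050 s) = 1.353 J.
Photons incident: 1.353 / 6.556×10⁻¹⁹ = 2.064×10¹⁸, i.e. 2.064×10¹⁸/6.022×10²³ = 3.427×10⁻⁶ mol.
Fraction absorbed: 1 − 10^(−1.58) = 0.9737.
Photons absorbed: 0.9737 × 3.427×10⁻⁶ = 3.337×10⁻⁶ mol.
Product: Φ × n_abs = 0.764 × 3.337×10⁻⁶ = 2.549×10⁻⁶ mol.
As a count: 2.549×10⁻⁶ × 6.022×10²³ = 1.54×10¹⁸.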